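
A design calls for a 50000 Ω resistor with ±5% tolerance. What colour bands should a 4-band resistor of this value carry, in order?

green, black, orange, gold

50000 Ω = 50 × 10^3.
5 → green
0 → black
Multiplier 10^3 → orange.
±5% tolerance → gold.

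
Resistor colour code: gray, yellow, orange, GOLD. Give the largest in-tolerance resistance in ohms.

88200 Ω

Grey → 8 (first significant figure)
Yellow → 4 (second significant figure)
Orange → ×10^3 multiplier
Gold → ±5% tolerance
84 × 1000 = 84000 Ω
Largest = 84000 × (1 + 5/100) = 88200 Ω.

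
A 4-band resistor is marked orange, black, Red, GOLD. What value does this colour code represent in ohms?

3000 Ω

Orange → 3 (first significant figure)
Black → 0 (second significant figure)
Red → ×10^2 multiplier
30 × 100 = 3000 Ω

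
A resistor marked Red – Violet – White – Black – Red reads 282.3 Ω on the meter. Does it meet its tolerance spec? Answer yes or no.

yes

Red → 2 (first significant figure)
Violet → 7 (second significant figure)
White → 9 (third significant figure)
Black → ×1 multiplier
Red → ±2% tolerance
279 × 1 = 279 Ω
Allowed range: 273.42 Ω to 284.58 Ω.
282.3 Ω lies inside that range.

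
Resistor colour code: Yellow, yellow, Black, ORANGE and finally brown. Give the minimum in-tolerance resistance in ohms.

Yellow → 4 (first significant figure)
Yellow → 4 (second significant figure)
Black → 0 (third significant figure)
Orange → ×10^3 multiplier
Brown → ±1% tolerance
440 × 1000 = 440000 Ω
Minimum = 440000 × (1 − 1/100) = 435600 Ω.

435600 Ω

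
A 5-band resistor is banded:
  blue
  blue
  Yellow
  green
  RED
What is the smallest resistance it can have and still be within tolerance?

65072000 Ω

Blue → 6 (first significant figure)
Blue → 6 (second significant figure)
Yellow → 4 (third significant figure)
Green → ×10^5 multiplier
Red → ±2% tolerance
664 × 100000 = 66400000 Ω
Smallest = 66400000 × (1 − 2/100) = 65072000 Ω.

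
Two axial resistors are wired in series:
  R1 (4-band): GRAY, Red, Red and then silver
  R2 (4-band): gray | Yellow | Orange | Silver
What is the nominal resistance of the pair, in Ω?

92200 Ω

R1: grey, red → 82; red ×10^2 → 8200 Ω.
R2: grey, yellow → 84; orange ×10^3 → 84000 Ω.
Series: 8200 + 84000 = 92200 Ω.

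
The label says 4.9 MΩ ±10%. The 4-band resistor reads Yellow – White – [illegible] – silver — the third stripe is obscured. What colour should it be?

green

4900000 Ω = 49 × 10^5.
The third band is the multiplier, 10^5, which is green.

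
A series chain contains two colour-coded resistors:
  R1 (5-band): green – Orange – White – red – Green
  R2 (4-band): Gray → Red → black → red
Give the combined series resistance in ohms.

R1: green, orange, white → 539; red ×10^2 → 53900 Ω.
R2: grey, red → 82; black ×1 → 82 Ω.
Series: 53900 + 82 = 53982 Ω.

53982 Ω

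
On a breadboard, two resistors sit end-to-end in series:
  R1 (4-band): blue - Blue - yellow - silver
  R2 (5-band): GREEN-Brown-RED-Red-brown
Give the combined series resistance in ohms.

711200 Ω

R1: blue, blue → 66; yellow ×10^4 → 660000 Ω.
R2: green, brown, red → 512; red ×10^2 → 51200 Ω.
Series: 660000 + 51200 = 711200 Ω.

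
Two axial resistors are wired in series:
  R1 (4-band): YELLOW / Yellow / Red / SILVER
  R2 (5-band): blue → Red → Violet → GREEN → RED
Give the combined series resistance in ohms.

R1: yellow, yellow → 44; red ×10^2 → 4400 Ω.
R2: blue, red, violet → 627; green ×10^5 → 62700000 Ω.
Series: 4400 + 62700000 = 62704400 Ω.

62704400 Ω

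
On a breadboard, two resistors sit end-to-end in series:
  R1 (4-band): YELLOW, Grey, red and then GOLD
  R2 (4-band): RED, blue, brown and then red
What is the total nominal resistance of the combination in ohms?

5060 Ω

R1: yellow, grey → 48; red ×10^2 → 4800 Ω.
R2: red, blue → 26; brown ×10 → 260 Ω.
Series: 4800 + 260 = 5060 Ω.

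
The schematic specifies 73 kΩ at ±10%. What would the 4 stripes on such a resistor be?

73000 Ω = 73 × 10^3.
7 → violet
3 → orange
Multiplier 10^3 → orange.
±10% tolerance → silver.

violet, orange, orange, silver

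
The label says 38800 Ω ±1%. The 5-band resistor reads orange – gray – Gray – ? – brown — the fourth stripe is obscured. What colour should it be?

38800 Ω = 388 × 10^2.
The fourth band is the multiplier, 10^2, which is red.

red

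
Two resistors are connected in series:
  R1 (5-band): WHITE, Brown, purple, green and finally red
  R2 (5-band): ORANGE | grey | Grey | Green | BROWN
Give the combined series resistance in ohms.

R1: white, brown, violet → 917; green ×10^5 → 91700000 Ω.
R2: orange, grey, grey → 388; green ×10^5 → 38800000 Ω.
Series: 91700000 + 38800000 = 130500000 Ω.

130500000 Ω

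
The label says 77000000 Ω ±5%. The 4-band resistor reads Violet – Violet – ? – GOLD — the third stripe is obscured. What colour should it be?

77000000 Ω = 77 × 10^6.
The third band is the multiplier, 10^6, which is blue.

blue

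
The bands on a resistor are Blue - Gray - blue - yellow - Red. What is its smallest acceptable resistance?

6722800 Ω

Blue → 6 (first significant figure)
Grey → 8 (second significant figure)
Blue → 6 (third significant figure)
Yellow → ×10^4 multiplier
Red → ±2% tolerance
686 × 10000 = 6860000 Ω
Smallest = 6860000 × (1 − 2/100) = 6722800 Ω.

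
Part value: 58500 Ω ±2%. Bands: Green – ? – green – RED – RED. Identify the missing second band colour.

grey

58500 Ω = 585 × 10^2.
The second band gives digit 8 of the significand, and 8 is grey.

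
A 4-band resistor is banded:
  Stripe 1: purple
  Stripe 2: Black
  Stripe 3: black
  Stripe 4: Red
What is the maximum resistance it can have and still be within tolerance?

Violet → 7 (first significant figure)
Black → 0 (second significant figure)
Black → ×1 multiplier
Red → ±2% tolerance
70 × 1 = 70 Ω
Maximum = 70 × (1 + 2/100) = 71.4 Ω.

71.4 Ω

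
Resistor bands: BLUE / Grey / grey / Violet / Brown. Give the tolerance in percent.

±1%

The last band, brown, is the tolerance band.
Brown corresponds to ±1%.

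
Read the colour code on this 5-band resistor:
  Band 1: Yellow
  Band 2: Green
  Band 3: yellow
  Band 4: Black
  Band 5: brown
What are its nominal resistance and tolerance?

Yellow → 4 (first significant figure)
Green → 5 (second significant figure)
Yellow → 4 (third significant figure)
Black → ×1 multiplier
Brown → ±1% tolerance
454 × 1 = 454 Ω

454 Ω ±1%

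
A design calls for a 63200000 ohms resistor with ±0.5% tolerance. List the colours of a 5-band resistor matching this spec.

blue, orange, red, green, green

63200000 Ω = 632 × 10^5.
6 → blue
3 → orange
2 → red
Multiplier 10^5 → green.
±0.5% tolerance → green.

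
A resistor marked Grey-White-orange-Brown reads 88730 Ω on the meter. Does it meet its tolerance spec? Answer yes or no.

Grey → 8 (first significant figure)
White → 9 (second significant figure)
Orange → ×10^3 multiplier
Brown → ±1% tolerance
89 × 1000 = 89000 Ω
Allowed range: 88110 Ω to 89890 Ω.
88730 Ω lies inside that range.

yes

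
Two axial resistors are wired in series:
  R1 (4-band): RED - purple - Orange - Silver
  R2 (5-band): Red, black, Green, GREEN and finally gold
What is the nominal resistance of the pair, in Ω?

R1: red, violet → 27; orange ×10^3 → 27000 Ω.
R2: red, black, green → 205; green ×10^5 → 20500000 Ω.
Series: 27000 + 20500000 = 20527000 Ω.

20527000 Ω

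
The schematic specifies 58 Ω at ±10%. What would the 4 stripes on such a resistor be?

58 Ω = 58 × 10^0.
5 → green
8 → grey
Multiplier 10^0 → black.
±10% tolerance → silver.

green, grey, black, silver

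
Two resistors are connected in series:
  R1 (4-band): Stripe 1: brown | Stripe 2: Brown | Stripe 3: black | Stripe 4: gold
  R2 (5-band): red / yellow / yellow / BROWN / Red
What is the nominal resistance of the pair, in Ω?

R1: brown, brown → 11; black ×1 → 11 Ω.
R2: red, yellow, yellow → 244; brown ×10 → 2440 Ω.
Series: 11 + 2440 = 2451 Ω.

2451 Ω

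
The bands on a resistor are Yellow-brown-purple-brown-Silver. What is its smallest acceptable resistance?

Yellow → 4 (first significant figure)
Brown → 1 (second significant figure)
Violet → 7 (third significant figure)
Brown → ×10 multiplier
Silver → ±10% tolerance
417 × 10 = 4170 Ω
Smallest = 4170 × (1 − 10/100) = 3753 Ω.

3753 Ω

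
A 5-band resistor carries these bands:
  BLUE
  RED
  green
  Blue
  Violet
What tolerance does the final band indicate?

±0.1%

The last band, violet, is the tolerance band.
Violet corresponds to ±0.1%.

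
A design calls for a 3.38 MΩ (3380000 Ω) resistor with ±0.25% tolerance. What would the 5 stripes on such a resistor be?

3380000 Ω = 338 × 10^4.
3 → orange
3 → orange
8 → grey
Multiplier 10^4 → yellow.
±0.25% tolerance → blue.

orange, orange, grey, yellow, blue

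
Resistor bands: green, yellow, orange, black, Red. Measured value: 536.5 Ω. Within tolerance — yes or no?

yes

Green → 5 (first significant figure)
Yellow → 4 (second significant figure)
Orange → 3 (third significant figure)
Black → ×1 multiplier
Red → ±2% tolerance
543 × 1 = 543 Ω
Allowed range: 532.14 Ω to 553.86 Ω.
536.5 Ω lies inside that range.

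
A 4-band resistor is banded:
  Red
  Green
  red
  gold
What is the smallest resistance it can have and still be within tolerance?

2375 Ω

Red → 2 (first significant figure)
Green → 5 (second significant figure)
Red → ×10^2 multiplier
Gold → ±5% tolerance
25 × 100 = 2500 Ω
Smallest = 2500 × (1 − 5/100) = 2375 Ω.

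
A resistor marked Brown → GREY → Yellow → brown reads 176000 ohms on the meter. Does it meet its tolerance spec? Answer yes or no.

Brown → 1 (first significant figure)
Grey → 8 (second significant figure)
Yellow → ×10^4 multiplier
Brown → ±1% tolerance
18 × 10000 = 180000 Ω
Allowed range: 178200 Ω to 181800 Ω.
176000 ohms lies outside that range.

no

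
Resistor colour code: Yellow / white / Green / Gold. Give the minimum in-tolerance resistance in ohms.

Yellow → 4 (first significant figure)
White → 9 (second significant figure)
Green → ×10^5 multiplier
Gold → ±5% tolerance
49 × 100000 = 4900000 Ω
Minimum = 4900000 × (1 − 5/100) = 4655000 Ω.

4655000 Ω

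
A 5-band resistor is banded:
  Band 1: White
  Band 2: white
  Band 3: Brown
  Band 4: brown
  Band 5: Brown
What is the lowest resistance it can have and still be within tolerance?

White → 9 (first significant figure)
White → 9 (second significant figure)
Brown → 1 (third significant figure)
Brown → ×10 multiplier
Brown → ±1% tolerance
991 × 10 = 9910 Ω
Lowest = 9910 × (1 − 1/100) = 9810.9 Ω.

9810.9 Ω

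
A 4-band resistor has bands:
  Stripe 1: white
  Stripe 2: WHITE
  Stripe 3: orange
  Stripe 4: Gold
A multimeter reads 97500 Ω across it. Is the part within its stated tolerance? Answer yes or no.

White → 9 (first significant figure)
White → 9 (second significant figure)
Orange → ×10^3 multiplier
Gold → ±5% tolerance
99 × 1000 = 99000 Ω
Allowed range: 94050 Ω to 103950 Ω.
97500 Ω lies inside that range.

yes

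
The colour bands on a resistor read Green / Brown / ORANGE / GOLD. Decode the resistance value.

51000 Ω

Green → 5 (first significant figure)
Brown → 1 (second significant figure)
Orange → ×10^3 multiplier
51 × 1000 = 51000 Ω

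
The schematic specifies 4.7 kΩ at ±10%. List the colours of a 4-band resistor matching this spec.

4700 Ω = 47 × 10^2.
4 → yellow
7 → violet
Multiplier 10^2 → red.
±10% tolerance → silver.

yellow, violet, red, silver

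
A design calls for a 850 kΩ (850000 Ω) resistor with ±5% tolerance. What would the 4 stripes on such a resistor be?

850000 Ω = 85 × 10^4.
8 → grey
5 → green
Multiplier 10^4 → yellow.
±5% tolerance → gold.

grey, green, yellow, gold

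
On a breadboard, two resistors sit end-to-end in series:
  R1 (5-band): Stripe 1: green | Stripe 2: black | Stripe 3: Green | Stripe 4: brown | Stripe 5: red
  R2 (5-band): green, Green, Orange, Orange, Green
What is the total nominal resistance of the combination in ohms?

558050 Ω

R1: green, black, green → 505; brown ×10 → 5050 Ω.
R2: green, green, orange → 553; orange ×10^3 → 553000 Ω.
Series: 5050 + 553000 = 558050 Ω.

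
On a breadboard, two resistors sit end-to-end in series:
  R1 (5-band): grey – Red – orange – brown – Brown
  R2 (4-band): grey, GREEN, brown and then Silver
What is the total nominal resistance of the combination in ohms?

9080 Ω

R1: grey, red, orange → 823; brown ×10 → 8230 Ω.
R2: grey, green → 85; brown ×10 → 850 Ω.
Series: 8230 + 850 = 9080 Ω.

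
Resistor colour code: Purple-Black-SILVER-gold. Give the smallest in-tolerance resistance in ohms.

0.665 Ω

Violet → 7 (first significant figure)
Black → 0 (second significant figure)
Silver → ×0.01 multiplier
Gold → ±5% tolerance
70 × 0.01 = 0.7 Ω
Smallest = 0.7 × (1 − 5/100) = 0.665 Ω.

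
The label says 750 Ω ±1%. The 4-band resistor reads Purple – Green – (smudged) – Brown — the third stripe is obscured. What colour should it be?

750 Ω = 75 × 10^1.
The third band is the multiplier, 10^1, which is brown.

brown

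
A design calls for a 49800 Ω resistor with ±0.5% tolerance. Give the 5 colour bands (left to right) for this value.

49800 Ω = 498 × 10^2.
4 → yellow
9 → white
8 → grey
Multiplier 10^2 → red.
±0.5% tolerance → green.

yellow, white, grey, red, green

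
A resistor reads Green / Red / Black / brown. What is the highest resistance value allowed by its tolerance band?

Green → 5 (first significant figure)
Red → 2 (second significant figure)
Black → ×1 multiplier
Brown → ±1% tolerance
52 × 1 = 52 Ω
Highest = 52 × (1 + 1/100) = 52.52 Ω.

52.52 Ω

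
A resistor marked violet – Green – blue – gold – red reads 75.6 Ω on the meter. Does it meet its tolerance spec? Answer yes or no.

yes

Violet → 7 (first significant figure)
Green → 5 (second significant figure)
Blue → 6 (third significant figure)
Gold → ×0.1 multiplier
Red → ±2% tolerance
756 × 0.1 = 75.6 Ω
Allowed range: 74.088 Ω to 77.112 Ω.
75.6 Ω lies inside that range.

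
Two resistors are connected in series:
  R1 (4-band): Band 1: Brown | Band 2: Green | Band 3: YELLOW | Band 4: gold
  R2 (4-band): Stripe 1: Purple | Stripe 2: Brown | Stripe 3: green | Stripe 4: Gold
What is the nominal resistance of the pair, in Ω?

7250000 Ω

R1: brown, green → 15; yellow ×10^4 → 150000 Ω.
R2: violet, brown → 71; green ×10^5 → 7100000 Ω.
Series: 150000 + 7100000 = 7250000 Ω.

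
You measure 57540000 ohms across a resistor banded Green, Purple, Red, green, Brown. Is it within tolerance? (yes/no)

Green → 5 (first significant figure)
Violet → 7 (second significant figure)
Red → 2 (third significant figure)
Green → ×10^5 multiplier
Brown → ±1% tolerance
572 × 100000 = 57200000 Ω
Allowed range: 56628000 Ω to 57772000 Ω.
57540000 ohms lies inside that range.

yes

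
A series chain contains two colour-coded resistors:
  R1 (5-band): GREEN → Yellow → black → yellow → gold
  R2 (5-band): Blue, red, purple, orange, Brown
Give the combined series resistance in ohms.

R1: green, yellow, black → 540; yellow ×10^4 → 5400000 Ω.
R2: blue, red, violet → 627; orange ×10^3 → 627000 Ω.
Series: 5400000 + 627000 = 6027000 Ω.

6027000 Ω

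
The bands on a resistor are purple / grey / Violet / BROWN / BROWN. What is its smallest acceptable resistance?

Violet → 7 (first significant figure)
Grey → 8 (second significant figure)
Violet → 7 (third significant figure)
Brown → ×10 multiplier
Brown → ±1% tolerance
787 × 10 = 7870 Ω
Smallest = 7870 × (1 − 1/100) = 7791.3 Ω.

7791.3 Ω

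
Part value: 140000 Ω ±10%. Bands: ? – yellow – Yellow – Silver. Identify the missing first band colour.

brown

140000 Ω = 14 × 10^4.
The first band gives digit 1 of the significand, and 1 is brown.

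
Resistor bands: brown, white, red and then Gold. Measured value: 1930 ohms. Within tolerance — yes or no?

yes

Brown → 1 (first significant figure)
White → 9 (second significant figure)
Red → ×10^2 multiplier
Gold → ±5% tolerance
19 × 100 = 1900 Ω
Allowed range: 1805 Ω to 1995 Ω.
1930 ohms lies inside that range.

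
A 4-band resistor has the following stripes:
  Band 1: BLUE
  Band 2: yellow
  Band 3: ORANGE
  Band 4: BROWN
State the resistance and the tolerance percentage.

Blue → 6 (first significant figure)
Yellow → 4 (second significant figure)
Orange → ×10^3 multiplier
Brown → ±1% tolerance
64 × 1000 = 64000 Ω

64000 Ω ±1%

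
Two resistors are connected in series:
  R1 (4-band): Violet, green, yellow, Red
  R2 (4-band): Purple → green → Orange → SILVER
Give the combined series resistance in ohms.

825000 Ω

R1: violet, green → 75; yellow ×10^4 → 750000 Ω.
R2: violet, green → 75; orange ×10^3 → 75000 Ω.
Series: 750000 + 75000 = 825000 Ω.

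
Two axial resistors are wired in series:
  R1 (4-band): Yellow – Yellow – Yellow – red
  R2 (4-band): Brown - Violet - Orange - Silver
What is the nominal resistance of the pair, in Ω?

R1: yellow, yellow → 44; yellow ×10^4 → 440000 Ω.
R2: brown, violet → 17; orange ×10^3 → 17000 Ω.
Series: 440000 + 17000 = 457000 Ω.

457000 Ω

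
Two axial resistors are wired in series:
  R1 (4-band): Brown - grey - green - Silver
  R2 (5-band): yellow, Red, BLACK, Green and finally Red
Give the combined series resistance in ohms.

R1: brown, grey → 18; green ×10^5 → 1800000 Ω.
R2: yellow, red, black → 420; green ×10^5 → 42000000 Ω.
Series: 1800000 + 42000000 = 43800000 Ω.

43800000 Ω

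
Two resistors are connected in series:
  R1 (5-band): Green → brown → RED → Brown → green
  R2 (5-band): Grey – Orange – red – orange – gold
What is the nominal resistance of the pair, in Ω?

R1: green, brown, red → 512; brown ×10 → 5120 Ω.
R2: grey, orange, red → 832; orange ×10^3 → 832000 Ω.
Series: 5120 + 832000 = 837120 Ω.

837120 Ω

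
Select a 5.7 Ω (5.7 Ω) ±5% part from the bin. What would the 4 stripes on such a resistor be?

5.7 Ω = 57 × 10^-1.
5 → green
7 → violet
Multiplier 10^-1 → gold.
±5% tolerance → gold.

green, violet, gold, gold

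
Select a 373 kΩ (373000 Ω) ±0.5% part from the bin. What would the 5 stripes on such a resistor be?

373000 Ω = 373 × 10^3.
3 → orange
7 → violet
3 → orange
Multiplier 10^3 → orange.
±0.5% tolerance → green.

orange, violet, orange, orange, green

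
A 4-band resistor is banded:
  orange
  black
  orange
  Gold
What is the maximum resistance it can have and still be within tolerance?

Orange → 3 (first significant figure)
Black → 0 (second significant figure)
Orange → ×10^3 multiplier
Gold → ±5% tolerance
30 × 1000 = 30000 Ω
Maximum = 30000 × (1 + 5/100) = 31500 Ω.

31500 Ω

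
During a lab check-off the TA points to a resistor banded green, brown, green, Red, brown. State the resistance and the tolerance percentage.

Green → 5 (first significant figure)
Brown → 1 (second significant figure)
Green → 5 (third significant figure)
Red → ×10^2 multiplier
Brown → ±1% tolerance
515 × 100 = 51500 Ω

51500 Ω ±1%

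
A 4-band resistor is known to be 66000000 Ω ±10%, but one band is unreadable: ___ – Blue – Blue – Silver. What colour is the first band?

blue

66000000 Ω = 66 × 10^6.
The first band gives digit 6 of the significand, and 6 is blue.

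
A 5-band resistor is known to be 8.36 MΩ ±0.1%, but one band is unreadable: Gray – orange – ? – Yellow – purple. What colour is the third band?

blue

8360000 Ω = 836 × 10^4.
The third band gives digit 6 of the significand, and 6 is blue.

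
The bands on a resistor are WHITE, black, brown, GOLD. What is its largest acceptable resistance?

White → 9 (first significant figure)
Black → 0 (second significant figure)
Brown → ×10 multiplier
Gold → ±5% tolerance
90 × 10 = 900 Ω
Largest = 900 × (1 + 5/100) = 945 Ω.

945 Ω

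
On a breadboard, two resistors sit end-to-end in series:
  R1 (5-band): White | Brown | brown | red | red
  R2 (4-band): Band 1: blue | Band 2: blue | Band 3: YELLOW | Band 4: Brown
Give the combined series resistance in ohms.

751100 Ω

R1: white, brown, brown → 911; red ×10^2 → 91100 Ω.
R2: blue, blue → 66; yellow ×10^4 → 660000 Ω.
Series: 91100 + 660000 = 751100 Ω.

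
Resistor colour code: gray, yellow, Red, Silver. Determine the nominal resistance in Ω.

Grey → 8 (first significant figure)
Yellow → 4 (second significant figure)
Red → ×10^2 multiplier
84 × 100 = 8400 Ω

8400 Ω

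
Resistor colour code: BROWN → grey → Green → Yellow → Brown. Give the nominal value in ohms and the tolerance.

1850000 Ω ±1%

Brown → 1 (first significant figure)
Grey → 8 (second significant figure)
Green → 5 (third significant figure)
Yellow → ×10^4 multiplier
Brown → ±1% tolerance
185 × 10000 = 1850000 Ω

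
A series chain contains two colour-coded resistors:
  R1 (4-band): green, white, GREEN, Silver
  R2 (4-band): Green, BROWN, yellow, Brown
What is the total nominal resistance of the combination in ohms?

R1: green, white → 59; green ×10^5 → 5900000 Ω.
R2: green, brown → 51; yellow ×10^4 → 510000 Ω.
Series: 5900000 + 510000 = 6410000 Ω.

6410000 Ω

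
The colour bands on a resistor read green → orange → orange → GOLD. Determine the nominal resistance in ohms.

Green → 5 (first significant figure)
Orange → 3 (second significant figure)
Orange → ×10^3 multiplier
53 × 1000 = 53000 Ω

53000 Ω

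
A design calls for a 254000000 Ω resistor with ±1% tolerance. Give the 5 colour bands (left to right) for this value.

red, green, yellow, blue, brown

254000000 Ω = 254 × 10^6.
2 → red
5 → green
4 → yellow
Multiplier 10^6 → blue.
±1% tolerance → brown.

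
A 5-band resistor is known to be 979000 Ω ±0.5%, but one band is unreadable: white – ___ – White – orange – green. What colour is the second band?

979000 Ω = 979 × 10^3.
The second band gives digit 7 of the significand, and 7 is violet.

violet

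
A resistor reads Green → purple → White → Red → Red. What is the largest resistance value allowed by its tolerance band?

59058 Ω

Green → 5 (first significant figure)
Violet → 7 (second significant figure)
White → 9 (third significant figure)
Red → ×10^2 multiplier
Red → ±2% tolerance
579 × 100 = 57900 Ω
Largest = 57900 × (1 + 2/100) = 59058 Ω.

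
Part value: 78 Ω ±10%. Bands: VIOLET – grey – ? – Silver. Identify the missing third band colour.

black

78 Ω = 78 × 10^0.
The third band is the multiplier, 10^0, which is black.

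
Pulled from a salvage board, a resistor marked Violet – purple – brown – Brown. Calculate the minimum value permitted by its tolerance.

Violet → 7 (first significant figure)
Violet → 7 (second significant figure)
Brown → ×10 multiplier
Brown → ±1% tolerance
77 × 10 = 770 Ω
Minimum = 770 × (1 − 1/100) = 762.3 Ω.

762.3 Ω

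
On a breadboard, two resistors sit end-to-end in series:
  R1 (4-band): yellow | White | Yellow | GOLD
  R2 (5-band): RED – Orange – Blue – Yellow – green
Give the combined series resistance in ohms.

R1: yellow, white → 49; yellow ×10^4 → 490000 Ω.
R2: red, orange, blue → 236; yellow ×10^4 → 2360000 Ω.
Series: 490000 + 2360000 = 2850000 Ω.

2850000 Ω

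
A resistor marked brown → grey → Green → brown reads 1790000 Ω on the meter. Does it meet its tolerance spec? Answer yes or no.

yes

Brown → 1 (first significant figure)
Grey → 8 (second significant figure)
Green → ×10^5 multiplier
Brown → ±1% tolerance
18 × 100000 = 1800000 Ω
Allowed range: 1782000 Ω to 1818000 Ω.
1790000 Ω lies inside that range.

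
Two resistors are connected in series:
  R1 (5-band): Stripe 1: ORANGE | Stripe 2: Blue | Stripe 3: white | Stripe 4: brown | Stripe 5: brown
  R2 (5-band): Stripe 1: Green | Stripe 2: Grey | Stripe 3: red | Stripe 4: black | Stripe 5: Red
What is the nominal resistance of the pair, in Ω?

4272 Ω

R1: orange, blue, white → 369; brown ×10 → 3690 Ω.
R2: green, grey, red → 582; black ×1 → 582 Ω.
Series: 3690 + 582 = 4272 Ω.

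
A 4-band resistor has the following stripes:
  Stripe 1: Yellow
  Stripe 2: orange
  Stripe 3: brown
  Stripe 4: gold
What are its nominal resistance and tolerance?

430 Ω ±5%

Yellow → 4 (first significant figure)
Orange → 3 (second significant figure)
Brown → ×10 multiplier
Gold → ±5% tolerance
43 × 10 = 430 Ω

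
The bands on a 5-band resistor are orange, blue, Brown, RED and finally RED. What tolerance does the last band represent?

The last band, red, is the tolerance band.
Red corresponds to ±2%.

±2%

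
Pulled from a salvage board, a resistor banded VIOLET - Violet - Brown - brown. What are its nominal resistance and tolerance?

Violet → 7 (first significant figure)
Violet → 7 (second significant figure)
Brown → ×10 multiplier
Brown → ±1% tolerance
77 × 10 = 770 Ω

770 Ω ±1%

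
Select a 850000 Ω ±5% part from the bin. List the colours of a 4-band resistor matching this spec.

grey, green, yellow, gold

850000 Ω = 85 × 10^4.
8 → grey
5 → green
Multiplier 10^4 → yellow.
±5% tolerance → gold.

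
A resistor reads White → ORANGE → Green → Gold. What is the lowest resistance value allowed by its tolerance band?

White → 9 (first significant figure)
Orange → 3 (second significant figure)
Green → ×10^5 multiplier
Gold → ±5% tolerance
93 × 100000 = 9300000 Ω
Lowest = 9300000 × (1 − 5/100) = 8835000 Ω.

8835000 Ω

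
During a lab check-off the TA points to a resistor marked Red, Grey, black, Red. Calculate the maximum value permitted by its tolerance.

28.56 Ω

Red → 2 (first significant figure)
Grey → 8 (second significant figure)
Black → ×1 multiplier
Red → ±2% tolerance
28 × 1 = 28 Ω
Maximum = 28 × (1 + 2/100) = 28.56 Ω.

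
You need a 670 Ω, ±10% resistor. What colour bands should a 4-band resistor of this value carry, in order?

670 Ω = 67 × 10^1.
6 → blue
7 → violet
Multiplier 10^1 → brown.
±10% tolerance → silver.

blue, violet, brown, silver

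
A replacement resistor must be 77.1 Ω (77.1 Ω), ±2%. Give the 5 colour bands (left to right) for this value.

77.1 Ω = 771 × 10^-1.
7 → violet
7 → violet
1 → brown
Multiplier 10^-1 → gold.
±2% tolerance → red.

violet, violet, brown, gold, red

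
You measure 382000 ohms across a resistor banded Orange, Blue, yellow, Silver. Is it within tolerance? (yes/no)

Orange → 3 (first significant figure)
Blue → 6 (second significant figure)
Yellow → ×10^4 multiplier
Silver → ±10% tolerance
36 × 10000 = 360000 Ω
Allowed range: 324000 Ω to 396000 Ω.
382000 ohms lies inside that range.

yes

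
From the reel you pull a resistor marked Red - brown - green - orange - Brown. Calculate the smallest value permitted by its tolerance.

Red → 2 (first significant figure)
Brown → 1 (second significant figure)
Green → 5 (third significant figure)
Orange → ×10^3 multiplier
Brown → ±1% tolerance
215 × 1000 = 215000 Ω
Smallest = 215000 × (1 − 1/100) = 212850 Ω.

212850 Ω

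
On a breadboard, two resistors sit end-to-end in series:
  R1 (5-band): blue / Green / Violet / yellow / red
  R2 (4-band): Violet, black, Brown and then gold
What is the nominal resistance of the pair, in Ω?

6570700 Ω

R1: blue, green, violet → 657; yellow ×10^4 → 6570000 Ω.
R2: violet, black → 70; brown ×10 → 700 Ω.
Series: 6570000 + 700 = 6570700 Ω.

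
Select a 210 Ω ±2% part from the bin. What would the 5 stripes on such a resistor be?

red, brown, black, black, red

210 Ω = 210 × 10^0.
2 → red
1 → brown
0 → black
Multiplier 10^0 → black.
±2% tolerance → red.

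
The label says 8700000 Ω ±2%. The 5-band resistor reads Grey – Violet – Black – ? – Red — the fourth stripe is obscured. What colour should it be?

yellow

8700000 Ω = 870 × 10^4.
The fourth band is the multiplier, 10^4, which is yellow.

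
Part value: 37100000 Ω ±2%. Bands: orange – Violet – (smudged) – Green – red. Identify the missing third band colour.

brown

37100000 Ω = 371 × 10^5.
The third band gives digit 1 of the significand, and 1 is brown.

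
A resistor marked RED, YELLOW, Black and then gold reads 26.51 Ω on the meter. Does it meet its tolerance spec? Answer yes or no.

no

Red → 2 (first significant figure)
Yellow → 4 (second significant figure)
Black → ×1 multiplier
Gold → ±5% tolerance
24 × 1 = 24 Ω
Allowed range: 22.8 Ω to 25.2 Ω.
26.51 Ω lies outside that range.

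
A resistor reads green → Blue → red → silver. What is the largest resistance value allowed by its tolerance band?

6160 Ω

Green → 5 (first significant figure)
Blue → 6 (second significant figure)
Red → ×10^2 multiplier
Silver → ±10% tolerance
56 × 100 = 5600 Ω
Largest = 5600 × (1 + 10/100) = 6160 Ω.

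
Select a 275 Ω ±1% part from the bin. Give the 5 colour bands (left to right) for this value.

red, violet, green, black, brown

275 Ω = 275 × 10^0.
2 → red
7 → violet
5 → green
Multiplier 10^0 → black.
±1% tolerance → brown.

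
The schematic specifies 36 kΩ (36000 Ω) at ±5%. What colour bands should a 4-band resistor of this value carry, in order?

orange, blue, orange, gold

36000 Ω = 36 × 10^3.
3 → orange
6 → blue
Multiplier 10^3 → orange.
±5% tolerance → gold.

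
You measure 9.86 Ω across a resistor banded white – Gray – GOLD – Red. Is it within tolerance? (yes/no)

yes

White → 9 (first significant figure)
Grey → 8 (second significant figure)
Gold → ×0.1 multiplier
Red → ±2% tolerance
98 × 0.1 = 9.8 Ω
Allowed range: 9.604 Ω to 9.996 Ω.
9.86 Ω lies inside that range.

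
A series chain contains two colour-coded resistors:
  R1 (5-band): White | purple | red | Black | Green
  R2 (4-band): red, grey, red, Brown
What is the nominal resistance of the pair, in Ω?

3772 Ω

R1: white, violet, red → 972; black ×1 → 972 Ω.
R2: red, grey → 28; red ×10^2 → 2800 Ω.
Series: 972 + 2800 = 3772 Ω.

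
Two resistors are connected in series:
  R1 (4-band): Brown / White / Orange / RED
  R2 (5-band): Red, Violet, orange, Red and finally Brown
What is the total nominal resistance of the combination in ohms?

46300 Ω

R1: brown, white → 19; orange ×10^3 → 19000 Ω.
R2: red, violet, orange → 273; red ×10^2 → 27300 Ω.
Series: 19000 + 27300 = 46300 Ω.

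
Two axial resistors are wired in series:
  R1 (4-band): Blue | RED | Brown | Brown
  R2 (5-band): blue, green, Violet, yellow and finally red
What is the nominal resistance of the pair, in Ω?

R1: blue, red → 62; brown ×10 → 620 Ω.
R2: blue, green, violet → 657; yellow ×10^4 → 6570000 Ω.
Series: 620 + 6570000 = 6570620 Ω.

6570620 Ω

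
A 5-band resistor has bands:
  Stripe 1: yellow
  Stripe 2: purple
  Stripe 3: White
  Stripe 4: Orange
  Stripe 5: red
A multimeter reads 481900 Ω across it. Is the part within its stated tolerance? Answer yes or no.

yes

Yellow → 4 (first significant figure)
Violet → 7 (second significant figure)
White → 9 (third significant figure)
Orange → ×10^3 multiplier
Red → ±2% tolerance
479 × 1000 = 479000 Ω
Allowed range: 469420 Ω to 488580 Ω.
481900 Ω lies inside that range.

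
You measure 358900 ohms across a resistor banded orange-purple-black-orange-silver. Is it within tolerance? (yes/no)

Orange → 3 (first significant figure)
Violet → 7 (second significant figure)
Black → 0 (third significant figure)
Orange → ×10^3 multiplier
Silver → ±10% tolerance
370 × 1000 = 370000 Ω
Allowed range: 333000 Ω to 407000 Ω.
358900 ohms lies inside that range.

yes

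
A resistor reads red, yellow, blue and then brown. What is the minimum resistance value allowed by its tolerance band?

23760000 Ω

Red → 2 (first significant figure)
Yellow → 4 (second significant figure)
Blue → ×10^6 multiplier
Brown → ±1% tolerance
24 × 1000000 = 24000000 Ω
Minimum = 24000000 × (1 − 1/100) = 23760000 Ω.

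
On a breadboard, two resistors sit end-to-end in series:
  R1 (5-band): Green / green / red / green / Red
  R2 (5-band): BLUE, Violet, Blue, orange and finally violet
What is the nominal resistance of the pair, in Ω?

55876000 Ω

R1: green, green, red → 552; green ×10^5 → 55200000 Ω.
R2: blue, violet, blue → 676; orange ×10^3 → 676000 Ω.
Series: 55200000 + 676000 = 55876000 Ω.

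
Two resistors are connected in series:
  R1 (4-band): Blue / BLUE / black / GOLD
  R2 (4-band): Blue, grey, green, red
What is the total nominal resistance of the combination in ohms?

6800066 Ω

R1: blue, blue → 66; black ×1 → 66 Ω.
R2: blue, grey → 68; green ×10^5 → 6800000 Ω.
Series: 66 + 6800000 = 6800066 Ω.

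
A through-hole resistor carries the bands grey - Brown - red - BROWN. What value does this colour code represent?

Grey → 8 (first significant figure)
Brown → 1 (second significant figure)
Red → ×10^2 multiplier
81 × 100 = 8100 Ω

8100 Ω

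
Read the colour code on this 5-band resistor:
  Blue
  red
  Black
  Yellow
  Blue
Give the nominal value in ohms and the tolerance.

Blue → 6 (first significant figure)
Red → 2 (second significant figure)
Black → 0 (third significant figure)
Yellow → ×10^4 multiplier
Blue → ±0.25% tolerance
620 × 10000 = 6200000 Ω

6200000 Ω ±0.25%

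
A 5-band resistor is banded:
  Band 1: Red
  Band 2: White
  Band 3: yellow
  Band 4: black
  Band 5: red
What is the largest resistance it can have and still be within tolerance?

299.88 Ω

Red → 2 (first significant figure)
White → 9 (second significant figure)
Yellow → 4 (third significant figure)
Black → ×1 multiplier
Red → ±2% tolerance
294 × 1 = 294 Ω
Largest = 294 × (1 + 2/100) = 299.88 Ω.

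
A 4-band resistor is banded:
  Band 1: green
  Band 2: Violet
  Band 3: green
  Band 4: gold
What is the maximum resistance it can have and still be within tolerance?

Green → 5 (first significant figure)
Violet → 7 (second significant figure)
Green → ×10^5 multiplier
Gold → ±5% tolerance
57 × 100000 = 5700000 Ω
Maximum = 5700000 × (1 + 5/100) = 5985000 Ω.

5985000 Ω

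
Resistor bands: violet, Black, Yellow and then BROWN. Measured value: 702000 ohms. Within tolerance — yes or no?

Violet → 7 (first significant figure)
Black → 0 (second significant figure)
Yellow → ×10^4 multiplier
Brown → ±1% tolerance
70 × 10000 = 700000 Ω
Allowed range: 693000 Ω to 707000 Ω.
702000 ohms lies inside that range.

yes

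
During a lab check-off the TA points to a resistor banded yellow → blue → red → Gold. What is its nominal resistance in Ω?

4600 Ω

Yellow → 4 (first significant figure)
Blue → 6 (second significant figure)
Red → ×10^2 multiplier
46 × 100 = 4600 Ω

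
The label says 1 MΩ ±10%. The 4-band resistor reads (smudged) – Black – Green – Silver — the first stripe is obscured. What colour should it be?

brown

1000000 Ω = 10 × 10^5.
The first band gives digit 1 of the significand, and 1 is brown.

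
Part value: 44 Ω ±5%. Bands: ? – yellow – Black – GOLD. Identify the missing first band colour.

yellow

44 Ω = 44 × 10^0.
The first band gives digit 4 of the significand, and 4 is yellow.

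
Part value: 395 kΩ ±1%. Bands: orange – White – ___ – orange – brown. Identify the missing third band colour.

395000 Ω = 395 × 10^3.
The third band gives digit 5 of the significand, and 5 is green.

green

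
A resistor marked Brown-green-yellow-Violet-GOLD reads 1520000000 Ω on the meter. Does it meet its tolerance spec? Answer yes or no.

yes

Brown → 1 (first significant figure)
Green → 5 (second significant figure)
Yellow → 4 (third significant figure)
Violet → ×10^7 multiplier
Gold → ±5% tolerance
154 × 10000000 = 1540000000 Ω
Allowed range: 1463000000 Ω to 1617000000 Ω.
1520000000 Ω lies inside that range.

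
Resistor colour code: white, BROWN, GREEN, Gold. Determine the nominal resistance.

9100000 Ω

White → 9 (first significant figure)
Brown → 1 (second significant figure)
Green → ×10^5 multiplier
91 × 100000 = 9100000 Ω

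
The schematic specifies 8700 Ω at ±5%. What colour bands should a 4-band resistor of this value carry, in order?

8700 Ω = 87 × 10^2.
8 → grey
7 → violet
Multiplier 10^2 → red.
±5% tolerance → gold.

grey, violet, red, gold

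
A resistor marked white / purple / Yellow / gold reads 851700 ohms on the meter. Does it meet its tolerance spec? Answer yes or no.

no

White → 9 (first significant figure)
Violet → 7 (second significant figure)
Yellow → ×10^4 multiplier
Gold → ±5% tolerance
97 × 10000 = 970000 Ω
Allowed range: 921500 Ω to 1018500 Ω.
851700 ohms lies outside that range.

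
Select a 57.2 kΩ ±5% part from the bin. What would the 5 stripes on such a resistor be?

green, violet, red, red, gold

57200 Ω = 572 × 10^2.
5 → green
7 → violet
2 → red
Multiplier 10^2 → red.
±5% tolerance → gold.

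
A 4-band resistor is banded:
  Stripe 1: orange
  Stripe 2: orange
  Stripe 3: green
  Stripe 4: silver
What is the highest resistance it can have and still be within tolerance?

Orange → 3 (first significant figure)
Orange → 3 (second significant figure)
Green → ×10^5 multiplier
Silver → ±10% tolerance
33 × 100000 = 3300000 Ω
Highest = 3300000 × (1 + 10/100) = 3630000 Ω.

3630000 Ω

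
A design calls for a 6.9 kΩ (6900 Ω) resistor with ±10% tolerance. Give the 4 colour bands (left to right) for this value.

6900 Ω = 69 × 10^2.
6 → blue
9 → white
Multiplier 10^2 → red.
±10% tolerance → silver.

blue, white, red, silver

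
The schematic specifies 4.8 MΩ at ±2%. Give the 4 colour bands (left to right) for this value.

4800000 Ω = 48 × 10^5.
4 → yellow
8 → grey
Multiplier 10^5 → green.
±2% tolerance → red.

yellow, grey, green, red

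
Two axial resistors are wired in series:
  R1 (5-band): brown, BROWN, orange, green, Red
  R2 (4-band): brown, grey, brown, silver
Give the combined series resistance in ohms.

R1: brown, brown, orange → 113; green ×10^5 → 11300000 Ω.
R2: brown, grey → 18; brown ×10 → 180 Ω.
Series: 11300000 + 180 = 11300180 Ω.

11300180 Ω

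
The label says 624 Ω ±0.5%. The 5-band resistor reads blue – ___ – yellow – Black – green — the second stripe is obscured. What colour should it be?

624 Ω = 624 × 10^0.
The second band gives digit 2 of the significand, and 2 is red.

red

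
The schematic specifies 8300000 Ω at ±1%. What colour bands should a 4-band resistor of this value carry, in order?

8300000 Ω = 83 × 10^5.
8 → grey
3 → orange
Multiplier 10^5 → green.
±1% tolerance → brown.

grey, orange, green, brown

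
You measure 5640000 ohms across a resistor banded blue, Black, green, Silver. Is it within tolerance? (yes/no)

Blue → 6 (first significant figure)
Black → 0 (second significant figure)
Green → ×10^5 multiplier
Silver → ±10% tolerance
60 × 100000 = 6000000 Ω
Allowed range: 5400000 Ω to 6600000 Ω.
5640000 ohms lies inside that range.

yes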